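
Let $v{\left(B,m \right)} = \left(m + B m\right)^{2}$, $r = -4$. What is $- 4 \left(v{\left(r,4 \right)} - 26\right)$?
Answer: $-472$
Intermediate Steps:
$- 4 \left(v{\left(r,4 \right)} - 26\right) = - 4 \left(4^{2} \left(1 - 4\right)^{2} - 26\right) = - 4 \left(16 \left(-3\right)^{2} - 26\right) = - 4 \left(16 \cdot 9 - 26\right) = - 4 \left(144 - 26\right) = \left(-4\right) 118 = -472$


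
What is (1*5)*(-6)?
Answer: -30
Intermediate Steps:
(1*5)*(-6) = 5*(-6) = -30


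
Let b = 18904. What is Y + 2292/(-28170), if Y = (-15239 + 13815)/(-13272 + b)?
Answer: -552319/1652640 ≈ -0.33420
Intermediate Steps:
Y = -89/352 (Y = (-15239 + 13815)/(-13272 + 18904) = -1424/5632 = -1424*1/5632 = -89/352 ≈ -0.25284)
Y + 2292/(-28170) = -89/352 + 2292/(-28170) = -89/352 + 2292*(-1/28170) = -89/352 - 382/4695 = -552319/1652640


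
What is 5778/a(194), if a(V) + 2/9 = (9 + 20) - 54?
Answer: -52002/227 ≈ -229.08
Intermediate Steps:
a(V) = -227/9 (a(V) = -2/9 + ((9 + 20) - 54) = -2/9 + (29 - 54) = -2/9 - 25 = -227/9)
5778/a(194) = 5778/(-227/9) = 5778*(-9/227) = -52002/227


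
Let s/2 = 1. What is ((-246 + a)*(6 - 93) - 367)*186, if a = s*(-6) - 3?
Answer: 4155240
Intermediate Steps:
s = 2 (s = 2*1 = 2)
a = -15 (a = 2*(-6) - 3 = -12 - 3 = -15)
((-246 + a)*(6 - 93) - 367)*186 = ((-246 - 15)*(6 - 93) - 367)*186 = (-261*(-87) - 367)*186 = (22707 - 367)*186 = 22340*186 = 4155240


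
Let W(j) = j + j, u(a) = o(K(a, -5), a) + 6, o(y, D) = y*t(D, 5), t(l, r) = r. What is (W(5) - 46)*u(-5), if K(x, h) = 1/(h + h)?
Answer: -198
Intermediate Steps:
K(x, h) = 1/(2*h)
o(y, D) = 5*y (o(y, D) = y*5 = 5*y)
u(a) = 11/2 (u(a) = 5*((½)/(-5)) + 6 = 5*((½)*(-⅕)) + 6 = 5*(-⅒) + 6 = -½ + 6 = 11/2)
W(j) = 2*j
(W(5) - 46)*u(-5) = (2*5 - 46)*(11/2) = (10 - 46)*(11/2) = -36*11/2 = -198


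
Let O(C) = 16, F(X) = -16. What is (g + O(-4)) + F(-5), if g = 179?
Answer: 179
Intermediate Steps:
(g + O(-4)) + F(-5) = (179 + 16) - 16 = 195 - 16 = 179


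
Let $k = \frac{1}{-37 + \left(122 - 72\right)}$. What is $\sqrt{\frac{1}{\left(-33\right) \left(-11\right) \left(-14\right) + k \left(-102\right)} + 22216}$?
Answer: $\frac{5 \sqrt{108073537978}}{11028} \approx 149.05$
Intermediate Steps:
$k = \frac{1}{13}$ ($k = \frac{1}{-37 + 50} = \frac{1}{13} \approx 0.076923$)
$\sqrt{\frac{1}{\left(-33\right) \left(-11\right) \left(-14\right) + k \left(-102\right)} + 22216} = \sqrt{\frac{1}{\left(-33\right) \left(-11\right) \left(-14\right) + \frac{1}{13} \left(-102\right)} + 22216} = \sqrt{\frac{1}{363 \left(-14\right) - \frac{102}{13}} + 22216} = \sqrt{\frac{1}{-5082 - \frac{102}{13}} + 22216} = \sqrt{\frac{1}{- \frac{66168}{13}} + 22216} = \sqrt{- \frac{13}{66168} + 22216} = \sqrt{\frac{1469988275}{66168}} = \frac{5 \sqrt{108073537978}}{11028}$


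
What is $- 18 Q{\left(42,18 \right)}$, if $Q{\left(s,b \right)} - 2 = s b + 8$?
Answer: $-13788$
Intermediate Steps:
$Q{\left(s,b \right)} = 10 + b s$ ($Q{\left(s,b \right)} = 2 + \left(s b + 8\right) = 2 + \left(b s + 8\right) = 2 + \left(8 + b s\right) = 10 + b s$)
$- 18 Q{\left(42,18 \right)} = - 18 \left(10 + 18 \cdot 42\right) = - 18 \left(10 + 756\right) = \left(-18\right) 766 = -13788$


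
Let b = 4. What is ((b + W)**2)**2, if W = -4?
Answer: 0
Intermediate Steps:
((b + W)**2)**2 = ((4 - 4)**2)**2 = (0**2)**2 = 0**2 = 0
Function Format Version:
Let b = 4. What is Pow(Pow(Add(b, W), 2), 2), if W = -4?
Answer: 0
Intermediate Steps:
Pow(Pow(Add(b, W), 2), 2) = Pow(Pow(Add(4, -4), 2), 2) = Pow(Pow(0, 2), 2) = Pow(0, 2) = 0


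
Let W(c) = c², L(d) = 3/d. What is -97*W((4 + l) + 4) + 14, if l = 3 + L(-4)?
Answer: -162833/16 ≈ -10177.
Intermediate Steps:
l = 9/4 (l = 3 + 3/(-4) = 3 + 3*(-¼) = 3 - ¾ = 9/4 ≈ 2.2500)
-97*W((4 + l) + 4) + 14 = -97*((4 + 9/4) + 4)² + 14 = -97*(25/4 + 4)² + 14 = -97*(41/4)² + 14 = -97*1681/16 + 14 = -163057/16 + 14 = -162833/16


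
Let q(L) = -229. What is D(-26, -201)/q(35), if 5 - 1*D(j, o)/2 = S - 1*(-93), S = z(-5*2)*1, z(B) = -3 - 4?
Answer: 162/229 ≈ 0.70742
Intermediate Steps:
z(B) = -7
S = -7 (S = -7*1 = -7)
D(j, o) = -162 (D(j, o) = 10 - 2*(-7 - 1*(-93)) = 10 - 2*(-7 + 93) = 10 - 2*86 = 10 - 172 = -162)
D(-26, -201)/q(35) = -162/(-229) = -162*(-1/229) = 162/229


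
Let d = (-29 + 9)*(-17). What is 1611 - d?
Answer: 1271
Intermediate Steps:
d = 340 (d = -20*(-17) = 340)
1611 - d = 1611 - 1*340 = 1611 - 340 = 1271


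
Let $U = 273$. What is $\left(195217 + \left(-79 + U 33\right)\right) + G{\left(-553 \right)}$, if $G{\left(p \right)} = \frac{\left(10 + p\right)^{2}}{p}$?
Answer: $\frac{112598442}{553} \approx 2.0361 \cdot 10^{5}$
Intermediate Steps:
$G{\left(p \right)} = \frac{\left(10 + p\right)^{2}}{p}$
$\left(195217 + \left(-79 + U 33\right)\right) + G{\left(-553 \right)} = \left(195217 + \left(-79 + 273 \cdot 33\right)\right) + \frac{\left(10 - 553\right)^{2}}{-553} = \left(195217 + \left(-79 + 9009\right)\right) - \frac{\left(-543\right)^{2}}{553} = \left(195217 + 8930\right) - \frac{294849}{553} = 204147 - \frac{294849}{553} = \frac{112598442}{553}$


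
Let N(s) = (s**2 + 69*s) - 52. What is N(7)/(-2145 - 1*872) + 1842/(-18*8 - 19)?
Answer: -5635554/491771 ≈ -11.460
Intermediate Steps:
N(s) = -52 + s**2 + 69*s
N(7)/(-2145 - 1*872) + 1842/(-18*8 - 19) = (-52 + 7**2 + 69*7)/(-2145 - 1*872) + 1842/(-18*8 - 19) = (-52 + 49 + 483)/(-2145 - 872) + 1842/(-144 - 19) = 480/(-3017) + 1842/(-163) = 480*(-1/3017) + 1842*(-1/163) = -480/3017 - 1842/163 = -5635554/491771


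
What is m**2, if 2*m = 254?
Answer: 16129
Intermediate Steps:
m = 127 (m = (1/2)*254 = 127)
m**2 = 127**2 = 16129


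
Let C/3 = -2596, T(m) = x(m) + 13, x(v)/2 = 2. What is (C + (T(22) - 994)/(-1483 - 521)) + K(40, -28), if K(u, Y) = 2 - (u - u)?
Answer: -15602167/2004 ≈ -7785.5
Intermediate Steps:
x(v) = 4 (x(v) = 2*2 = 4)
T(m) = 17 (T(m) = 4 + 13 = 17)
K(u, Y) = 2 (K(u, Y) = 2 - 1*0 = 2 + 0 = 2)
C = -7788 (C = 3*(-2596) = -7788)
(C + (T(22) - 994)/(-1483 - 521)) + K(40, -28) = (-7788 + (17 - 994)/(-1483 - 521)) + 2 = (-7788 - 977/(-2004)) + 2 = (-7788 - 977*(-1/2004)) + 2 = (-7788 + 977/2004) + 2 = -15606175/2004 + 2 = -15602167/2004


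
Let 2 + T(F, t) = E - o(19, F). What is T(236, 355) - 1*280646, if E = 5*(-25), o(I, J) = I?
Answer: -280792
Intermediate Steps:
E = -125
T(F, t) = -146 (T(F, t) = -2 + (-125 - 1*19) = -2 + (-125 - 19) = -2 - 144 = -146)
T(236, 355) - 1*280646 = -146 - 1*280646 = -146 - 280646 = -280792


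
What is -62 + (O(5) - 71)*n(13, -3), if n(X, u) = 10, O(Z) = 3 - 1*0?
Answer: -742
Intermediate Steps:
O(Z) = 3 (O(Z) = 3 + 0 = 3)
-62 + (O(5) - 71)*n(13, -3) = -62 + (3 - 71)*10 = -62 - 68*10 = -62 - 680 = -742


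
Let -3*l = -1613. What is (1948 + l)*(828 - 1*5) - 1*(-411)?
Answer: 6138344/3 ≈ 2.0461e+6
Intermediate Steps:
l = 1613/3 (l = -⅓*(-1613) = 1613/3 ≈ 537.67)
(1948 + l)*(828 - 1*5) - 1*(-411) = (1948 + 1613/3)*(828 - 1*5) - 1*(-411) = 7457*(828 - 5)/3 + 411 = (7457/3)*823 + 411 = 6137111/3 + 411 = 6138344/3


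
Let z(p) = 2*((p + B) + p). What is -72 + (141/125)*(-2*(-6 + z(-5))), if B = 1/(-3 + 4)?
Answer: -2232/125 ≈ -17.856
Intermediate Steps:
B = 1 (B = 1/1 = 1)
z(p) = 2 + 4*p (z(p) = 2*((p + 1) + p) = 2*((1 + p) + p) = 2*(1 + 2*p) = 2 + 4*p)
-72 + (141/125)*(-2*(-6 + z(-5))) = -72 + (141/125)*(-2*(-6 + (2 + 4*(-5)))) = -72 + (141*(1/125))*(-2*(-6 + (2 - 20))) = -72 + 141*(-2*(-6 - 18))/125 = -72 + 141*(-2*(-24))/125 = -72 + (141/125)*48 = -72 + 6768/125 = -2232/125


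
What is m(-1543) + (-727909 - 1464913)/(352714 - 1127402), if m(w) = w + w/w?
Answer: -596188037/387344 ≈ -1539.2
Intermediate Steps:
m(w) = 1 + w (m(w) = w + 1 = 1 + w)
m(-1543) + (-727909 - 1464913)/(352714 - 1127402) = (1 - 1543) + (-727909 - 1464913)/(352714 - 1127402) = -1542 - 2192822/(-774688) = -1542 - 2192822*(-1/774688) = -1542 + 1096411/387344 = -596188037/387344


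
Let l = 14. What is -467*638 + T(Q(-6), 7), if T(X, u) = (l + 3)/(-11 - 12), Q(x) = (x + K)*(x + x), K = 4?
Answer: -6852775/23 ≈ -2.9795e+5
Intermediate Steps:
Q(x) = 2*x*(4 + x) (Q(x) = (x + 4)*(x + x) = (4 + x)*(2*x) = 2*x*(4 + x))
T(X, u) = -17/23 (T(X, u) = (14 + 3)/(-11 - 12) = 17/(-23) = 17*(-1/23) = -17/23)
-467*638 + T(Q(-6), 7) = -467*638 - 17/23 = -297946 - 17/23 = -6852775/23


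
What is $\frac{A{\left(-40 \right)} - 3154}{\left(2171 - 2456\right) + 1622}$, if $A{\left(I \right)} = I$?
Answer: $- \frac{3194}{1337} \approx -2.3889$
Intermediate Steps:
$\frac{A{\left(-40 \right)} - 3154}{\left(2171 - 2456\right) + 1622} = \frac{-40 - 3154}{\left(2171 - 2456\right) + 1622} = - \frac{3194}{\left(2171 - 2456\right) + 1622} = - \frac{3194}{-285 + 1622} = - \frac{3194}{1337}$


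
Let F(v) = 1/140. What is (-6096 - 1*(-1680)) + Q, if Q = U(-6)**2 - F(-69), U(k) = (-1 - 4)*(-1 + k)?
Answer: -446741/140 ≈ -3191.0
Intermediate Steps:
U(k) = 5 - 5*k (U(k) = -5*(-1 + k) = 5 - 5*k)
F(v) = 1/140
Q = 171499/140 (Q = (5 - 5*(-6))**2 - 1*1/140 = (5 + 30)**2 - 1/140 = 35**2 - 1/140 = 1225 - 1/140 = 171499/140 ≈ 1225.0)
(-6096 - 1*(-1680)) + Q = (-6096 - 1*(-1680)) + 171499/140 = (-6096 + 1680) + 171499/140 = -4416 + 171499/140 = -446741/140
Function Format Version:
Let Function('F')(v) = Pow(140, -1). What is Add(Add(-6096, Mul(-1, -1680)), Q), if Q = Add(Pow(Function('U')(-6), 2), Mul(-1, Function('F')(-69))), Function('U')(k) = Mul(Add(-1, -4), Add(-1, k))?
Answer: Rational(-446741, 140) ≈ -3191.0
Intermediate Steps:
Function('U')(k) = Add(5, Mul(-5, k)) (Function('U')(k) = Mul(-5, Add(-1, k)) = Add(5, Mul(-5, k)))
Function('F')(v) = Rational(1, 140)
Q = Rational(171499, 140) (Q = Add(Pow(Add(5, Mul(-5, -6)), 2), Mul(-1, Rational(1, 140))) = Add(Pow(Add(5, 30), 2), Rational(-1, 140)) = Add(Pow(35, 2), Rational(-1, 140)) = Add(1225, Rational(-1, 140)) = Rational(171499, 140) ≈ 1225.0)
Add(Add(-6096, Mul(-1, -1680)), Q) = Add(Add(-6096, Mul(-1, -1680)), Rational(171499, 140)) = Add(Add(-6096, 1680), Rational(171499, 140)) = Add(-4416, Rational(171499, 140)) = Rational(-446741, 140)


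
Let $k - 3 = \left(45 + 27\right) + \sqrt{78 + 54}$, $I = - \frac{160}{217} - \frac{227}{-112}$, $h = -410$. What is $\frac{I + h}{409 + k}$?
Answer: $- \frac{15609473}{18474512} + \frac{1419043 \sqrt{33}}{406439264} \approx -0.82486$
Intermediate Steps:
$I = \frac{4477}{3472}$ ($I = \left(-160\right) \frac{1}{217} - - \frac{227}{112} = - \frac{160}{217} + \frac{227}{112} = \frac{4477}{3472} \approx 1.2895$)
$k = 75 + 2 \sqrt{33}$ ($k = 3 + \left(\left(45 + 27\right) + \sqrt{78 + 54}\right) = 3 + \left(72 + \sqrt{132}\right) = 3 + \left(72 + 2 \sqrt{33}\right) = 75 + 2 \sqrt{33} \approx 86.489$)
$\frac{I + h}{409 + k} = \frac{\frac{4477}{3472} - 410}{409 + \left(75 + 2 \sqrt{33}\right)} = - \frac{1419043}{3472 \left(484 + 2 \sqrt{33}\right)}$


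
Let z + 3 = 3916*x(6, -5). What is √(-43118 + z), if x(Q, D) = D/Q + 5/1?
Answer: I*√241239/3 ≈ 163.72*I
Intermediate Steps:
x(Q, D) = 5 + D/Q (x(Q, D) = D/Q + 5*1 = D/Q + 5 = 5 + D/Q)
z = 48941/3 (z = -3 + 3916*(5 - 5/6) = -3 + 3916*(5 - 5*⅙) = -3 + 3916*(5 - ⅚) = -3 + 3916*(25/6) = -3 + 48950/3 = 48941/3 ≈ 16314.)
√(-43118 + z) = √(-43118 + 48941/3) = √(-80413/3) = I*√241239/3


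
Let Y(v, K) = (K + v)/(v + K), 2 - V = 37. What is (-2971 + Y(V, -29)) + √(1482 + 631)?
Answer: -2970 + √2113 ≈ -2924.0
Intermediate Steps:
V = -35 (V = 2 - 1*37 = 2 - 37 = -35)
Y(v, K) = 1 (Y(v, K) = (K + v)/(K + v) = 1)
(-2971 + Y(V, -29)) + √(1482 + 631) = (-2971 + 1) + √(1482 + 631) = -2970 + √2113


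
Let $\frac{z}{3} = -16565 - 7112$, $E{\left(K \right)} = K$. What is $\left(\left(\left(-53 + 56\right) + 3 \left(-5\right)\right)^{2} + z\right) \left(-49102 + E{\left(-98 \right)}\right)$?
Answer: $3487640400$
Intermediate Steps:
$z = -71031$ ($z = 3 \left(-16565 - 7112\right) = 3 \left(-23677\right) = -71031$)
$\left(\left(\left(-53 + 56\right) + 3 \left(-5\right)\right)^{2} + z\right) \left(-49102 + E{\left(-98 \right)}\right) = \left(\left(\left(-53 + 56\right) + 3 \left(-5\right)\right)^{2} - 71031\right) \left(-49102 - 98\right) = \left(\left(3 - 15\right)^{2} - 71031\right) \left(-49200\right) = \left(\left(-12\right)^{2} - 71031\right) \left(-49200\right) = \left(144 - 71031\right) \left(-49200\right) = \left(-70887\right) \left(-49200\right) = 3487640400$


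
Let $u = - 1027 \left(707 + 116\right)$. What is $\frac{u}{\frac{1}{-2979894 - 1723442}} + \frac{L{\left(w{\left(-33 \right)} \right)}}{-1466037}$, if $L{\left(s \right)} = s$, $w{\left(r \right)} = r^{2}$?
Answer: $\frac{647558048888501487}{162893} \approx 3.9754 \cdot 10^{12}$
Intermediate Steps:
$u = -845221$ ($u = \left(-1027\right) 823 = -845221$)
$\frac{u}{\frac{1}{-2979894 - 1723442}} + \frac{L{\left(w{\left(-33 \right)} \right)}}{-1466037} = - \frac{845221}{\frac{1}{-2979894 - 1723442}} + \frac{\left(-33\right)^{2}}{-1466037} = - \frac{845221}{\frac{1}{-4703336}} + 1089 \left(- \frac{1}{1466037}\right) = - \frac{845221}{- \frac{1}{4703336}} - \frac{121}{162893} = \left(-845221\right) \left(-4703336\right) - \frac{121}{162893} = 3975358357256 - \frac{121}{162893} = \frac{647558048888501487}{162893}$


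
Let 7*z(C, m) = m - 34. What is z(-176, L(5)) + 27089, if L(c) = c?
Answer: 189594/7 ≈ 27085.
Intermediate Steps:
z(C, m) = -34/7 + m/7 (z(C, m) = (m - 34)/7 = (-34 + m)/7 = -34/7 + m/7)
z(-176, L(5)) + 27089 = (-34/7 + (⅐)*5) + 27089 = (-34/7 + 5/7) + 27089 = -29/7 + 27089 = 189594/7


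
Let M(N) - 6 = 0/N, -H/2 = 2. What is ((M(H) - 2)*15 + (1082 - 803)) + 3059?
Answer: 3398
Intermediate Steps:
H = -4 (H = -2*2 = -4)
M(N) = 6 (M(N) = 6 + 0/N = 6 + 0 = 6)
((M(H) - 2)*15 + (1082 - 803)) + 3059 = ((6 - 2)*15 + (1082 - 803)) + 3059 = (4*15 + 279) + 3059 = (60 + 279) + 3059 = 339 + 3059 = 3398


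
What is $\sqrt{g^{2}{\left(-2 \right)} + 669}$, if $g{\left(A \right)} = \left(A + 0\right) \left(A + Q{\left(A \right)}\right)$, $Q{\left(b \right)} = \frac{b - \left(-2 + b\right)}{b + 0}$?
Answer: $\sqrt{705} \approx 26.552$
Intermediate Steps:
$Q{\left(b \right)} = \frac{2}{b}$
$g{\left(A \right)} = A \left(A + \frac{2}{A}\right)$ ($g{\left(A \right)} = \left(A + 0\right) \left(A + \frac{2}{A}\right) = A \left(A + \frac{2}{A}\right)$)
$\sqrt{g^{2}{\left(-2 \right)} + 669} = \sqrt{\left(2 + \left(-2\right)^{2}\right)^{2} + 669} = \sqrt{\left(2 + 4\right)^{2} + 669} = \sqrt{6^{2} + 669} = \sqrt{36 + 669} = \sqrt{705}$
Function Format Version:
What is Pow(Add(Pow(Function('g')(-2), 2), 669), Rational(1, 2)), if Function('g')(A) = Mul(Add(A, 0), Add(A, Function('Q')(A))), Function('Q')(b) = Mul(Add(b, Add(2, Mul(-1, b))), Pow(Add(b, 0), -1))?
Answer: Pow(705, Rational(1, 2)) ≈ 26.552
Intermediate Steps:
Function('Q')(b) = Mul(2, Pow(b, -1))
Function('g')(A) = Mul(A, Add(A, Mul(2, Pow(A, -1)))) (Function('g')(A) = Mul(Add(A, 0), Add(A, Mul(2, Pow(A, -1)))) = Mul(A, Add(A, Mul(2, Pow(A, -1)))))
Pow(Add(Pow(Function('g')(-2), 2), 669), Rational(1, 2)) = Pow(Add(Pow(Add(2, Pow(-2, 2)), 2), 669), Rational(1, 2)) = Pow(Add(Pow(Add(2, 4), 2), 669), Rational(1, 2)) = Pow(Add(Pow(6, 2), 669), Rational(1, 2)) = Pow(Add(36, 669), Rational(1, 2)) = Pow(705, Rational(1, 2))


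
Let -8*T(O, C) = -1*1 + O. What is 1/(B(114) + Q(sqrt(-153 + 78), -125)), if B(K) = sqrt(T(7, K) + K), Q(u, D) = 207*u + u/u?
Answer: 2/(2 + sqrt(453) + 2070*I*sqrt(3)) ≈ 3.6225e-6 - 0.0005578*I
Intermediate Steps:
T(O, C) = 1/8 - O/8 (T(O, C) = -(-1*1 + O)/8 = -(-1 + O)/8 = 1/8 - O/8)
Q(u, D) = 1 + 207*u (Q(u, D) = 207*u + 1 = 1 + 207*u)
B(K) = sqrt(-3/4 + K) (B(K) = sqrt((1/8 - 1/8*7) + K) = sqrt((1/8 - 7/8) + K) = sqrt(-3/4 + K))
1/(B(114) + Q(sqrt(-153 + 78), -125)) = 1/(sqrt(-3 + 4*114)/2 + (1 + 207*sqrt(-153 + 78))) = 1/(sqrt(-3 + 456)/2 + (1 + 207*sqrt(-75))) = 1/(sqrt(453)/2 + (1 + 207*(5*I*sqrt(3)))) = 1/(sqrt(453)/2 + (1 + 1035*I*sqrt(3))) = 1/(1 + sqrt(453)/2 + 1035*I*sqrt(3))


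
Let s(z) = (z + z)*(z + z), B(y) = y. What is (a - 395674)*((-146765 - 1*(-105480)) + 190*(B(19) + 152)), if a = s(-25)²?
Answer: -51488797170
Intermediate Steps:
s(z) = 4*z² (s(z) = (2*z)*(2*z) = 4*z²)
a = 6250000 (a = (4*(-25)²)² = (4*625)² = 2500² = 6250000)
(a - 395674)*((-146765 - 1*(-105480)) + 190*(B(19) + 152)) = (6250000 - 395674)*((-146765 - 1*(-105480)) + 190*(19 + 152)) = 5854326*((-146765 + 105480) + 190*171) = 5854326*(-41285 + 32490) = 5854326*(-8795) = -51488797170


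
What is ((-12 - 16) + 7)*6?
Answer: -126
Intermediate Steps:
((-12 - 16) + 7)*6 = (-28 + 7)*6 = -21*6 = -126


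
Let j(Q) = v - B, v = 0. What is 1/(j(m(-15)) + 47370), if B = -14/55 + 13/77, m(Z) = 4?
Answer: 35/1657953 ≈ 2.1110e-5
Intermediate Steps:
B = -3/35 (B = -14*1/55 + 13*(1/77) = -14/55 + 13/77 = -3/35 ≈ -0.085714)
j(Q) = 3/35 (j(Q) = 0 - 1*(-3/35) = 0 + 3/35 = 3/35)
1/(j(m(-15)) + 47370) = 1/(3/35 + 47370) = 1/(1657953/35) = 35/1657953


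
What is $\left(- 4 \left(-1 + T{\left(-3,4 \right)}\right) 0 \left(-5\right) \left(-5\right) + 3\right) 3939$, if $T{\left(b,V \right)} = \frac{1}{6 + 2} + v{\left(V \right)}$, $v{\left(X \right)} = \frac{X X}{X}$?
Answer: $11817$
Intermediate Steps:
$v{\left(X \right)} = X$ ($v{\left(X \right)} = \frac{X^{2}}{X} = X$)
$T{\left(b,V \right)} = \frac{1}{8} + V$ ($T{\left(b,V \right)} = \frac{1}{6 + 2} + V = \frac{1}{8} + V$)
$\left(- 4 \left(-1 + T{\left(-3,4 \right)}\right) 0 \left(-5\right) \left(-5\right) + 3\right) 3939 = \left(- 4 \left(-1 + \left(\frac{1}{8} + 4\right)\right) 0 \left(-5\right) \left(-5\right) + 3\right) 3939 = \left(- 4 \left(-1 + \frac{33}{8}\right) 0 \left(-5\right) + 3\right) 3939 = \left(\left(-4\right) \frac{25}{8} \cdot 0 + 3\right) 3939 = \left(\left(- \frac{25}{2}\right) 0 + 3\right) 3939 = \left(0 + 3\right) 3939 = 3 \cdot 3939 = 11817$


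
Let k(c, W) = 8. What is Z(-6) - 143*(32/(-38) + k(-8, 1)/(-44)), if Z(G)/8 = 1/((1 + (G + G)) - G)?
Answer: 13758/95 ≈ 144.82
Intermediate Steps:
Z(G) = 8/(1 + G) (Z(G) = 8/((1 + (G + G)) - G) = 8/((1 + 2*G) - G) = 8/(1 + G))
Z(-6) - 143*(32/(-38) + k(-8, 1)/(-44)) = 8/(1 - 6) - 143*(32/(-38) + 8/(-44)) = 8/(-5) - 143*(32*(-1/38) + 8*(-1/44)) = 8*(-1/5) - 143*(-16/19 - 2/11) = -8/5 - 143*(-214/209) = -8/5 + 2782/19 = 13758/95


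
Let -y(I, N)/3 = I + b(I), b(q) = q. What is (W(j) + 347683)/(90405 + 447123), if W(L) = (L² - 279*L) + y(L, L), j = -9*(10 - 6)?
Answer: 359239/537528 ≈ 0.66832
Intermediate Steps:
j = -36 (j = -9*4 = -36)
y(I, N) = -6*I (y(I, N) = -3*(I + I) = -6*I)
W(L) = L² - 285*L (W(L) = (L² - 279*L) - 6*L = L² - 285*L)
(W(j) + 347683)/(90405 + 447123) = (-36*(-285 - 36) + 347683)/(90405 + 447123) = (-36*(-321) + 347683)/537528 = (11556 + 347683)*(1/537528) = 359239*(1/537528) = 359239/537528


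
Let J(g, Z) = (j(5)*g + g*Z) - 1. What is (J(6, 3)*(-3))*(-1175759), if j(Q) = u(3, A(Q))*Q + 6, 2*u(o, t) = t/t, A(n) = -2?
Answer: 239854836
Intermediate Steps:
u(o, t) = ½ (u(o, t) = (t/t)/2 = (½)*1 = ½)
j(Q) = 6 + Q/2 (j(Q) = Q/2 + 6 = 6 + Q/2)
J(g, Z) = -1 + 17*g/2 + Z*g (J(g, Z) = ((6 + (½)*5)*g + g*Z) - 1 = ((6 + 5/2)*g + Z*g) - 1 = (17*g/2 + Z*g) - 1 = -1 + 17*g/2 + Z*g)
(J(6, 3)*(-3))*(-1175759) = ((-1 + (17/2)*6 + 3*6)*(-3))*(-1175759) = ((-1 + 51 + 18)*(-3))*(-1175759) = (68*(-3))*(-1175759) = -204*(-1175759) = 239854836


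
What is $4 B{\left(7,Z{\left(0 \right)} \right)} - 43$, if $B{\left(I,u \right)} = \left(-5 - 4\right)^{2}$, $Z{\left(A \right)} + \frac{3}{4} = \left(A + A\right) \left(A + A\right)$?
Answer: $281$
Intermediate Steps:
$Z{\left(A \right)} = - \frac{3}{4} + 4 A^{2}$ ($Z{\left(A \right)} = - \frac{3}{4} + \left(A + A\right) \left(A + A\right) = - \frac{3}{4} + 2 A 2 A = - \frac{3}{4} + 4 A^{2}$)
$B{\left(I,u \right)} = 81$ ($B{\left(I,u \right)} = \left(-9\right)^{2} = 81$)
$4 B{\left(7,Z{\left(0 \right)} \right)} - 43 = 4 \cdot 81 - 43 = 324 - 43 = 281$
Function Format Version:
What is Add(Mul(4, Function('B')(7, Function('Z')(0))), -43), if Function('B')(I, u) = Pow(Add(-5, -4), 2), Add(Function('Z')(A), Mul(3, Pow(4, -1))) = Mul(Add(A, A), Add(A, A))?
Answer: 281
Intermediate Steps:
Function('Z')(A) = Add(Rational(-3, 4), Mul(4, Pow(A, 2))) (Function('Z')(A) = Add(Rational(-3, 4), Mul(Add(A, A), Add(A, A))) = Add(Rational(-3, 4), Mul(Mul(2, A), Mul(2, A))) = Add(Rational(-3, 4), Mul(4, Pow(A, 2))))
Function('B')(I, u) = 81 (Function('B')(I, u) = Pow(-9, 2) = 81)
Add(Mul(4, Function('B')(7, Function('Z')(0))), -43) = Add(Mul(4, 81), -43) = Add(324, -43) = 281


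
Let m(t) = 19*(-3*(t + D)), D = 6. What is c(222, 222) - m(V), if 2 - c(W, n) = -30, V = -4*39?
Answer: -8518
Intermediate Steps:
V = -156
c(W, n) = 32 (c(W, n) = 2 - 1*(-30) = 2 + 30 = 32)
m(t) = -342 - 57*t (m(t) = 19*(-3*(t + 6)) = 19*(-3*(6 + t)) = 19*(-18 - 3*t) = -342 - 57*t)
c(222, 222) - m(V) = 32 - (-342 - 57*(-156)) = 32 - (-342 + 8892) = 32 - 1*8550 = 32 - 8550 = -8518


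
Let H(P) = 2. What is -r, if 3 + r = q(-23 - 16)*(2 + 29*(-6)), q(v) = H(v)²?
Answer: 691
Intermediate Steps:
q(v) = 4 (q(v) = 2² = 4)
r = -691 (r = -3 + 4*(2 + 29*(-6)) = -3 + 4*(2 - 174) = -3 + 4*(-172) = -3 - 688 = -691)
-r = -1*(-691) = 691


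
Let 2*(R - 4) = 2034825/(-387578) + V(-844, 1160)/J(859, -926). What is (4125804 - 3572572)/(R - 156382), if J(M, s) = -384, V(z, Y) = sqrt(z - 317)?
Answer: -70975286858956161559560192/20062396467064503581853571 + 5318700079376863232*I*sqrt(129)/60187189401193510745560713 ≈ -3.5377 + 1.0037e-6*I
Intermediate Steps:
V(z, Y) = sqrt(-317 + z)
R = 1065799/775156 - I*sqrt(129)/256 (R = 4 + (2034825/(-387578) + sqrt(-317 - 844)/(-384))/2 = 4 + (2034825*(-1/387578) + sqrt(-1161)*(-1/384))/2 = 4 + (-2034825/387578 + (3*I*sqrt(129))*(-1/384))/2 = 4 + (-2034825/387578 - I*sqrt(129)/128)/2 = 4 + (-2034825/775156 - I*sqrt(129)/256) = 1065799/775156 - I*sqrt(129)/256 ≈ 1.3749 - 0.044366*I)
(4125804 - 3572572)/(R - 156382) = (4125804 - 3572572)/((1065799/775156 - I*sqrt(129)/256) - 156382) = 553232/(-121219379793/775156 - I*sqrt(129)/256)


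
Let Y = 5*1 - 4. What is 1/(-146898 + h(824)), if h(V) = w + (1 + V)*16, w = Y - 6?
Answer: -1/133703 ≈ -7.4793e-6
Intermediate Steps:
Y = 1 (Y = 5 - 4 = 1)
w = -5 (w = 1 - 6 = -5)
h(V) = 11 + 16*V (h(V) = -5 + (1 + V)*16 = -5 + (16 + 16*V) = 11 + 16*V)
1/(-146898 + h(824)) = 1/(-146898 + (11 + 16*824)) = 1/(-146898 + (11 + 13184)) = 1/(-146898 + 13195) = 1/(-133703) = -1/133703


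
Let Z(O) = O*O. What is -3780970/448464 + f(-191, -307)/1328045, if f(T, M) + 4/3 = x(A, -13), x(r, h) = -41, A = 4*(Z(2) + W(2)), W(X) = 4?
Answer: -836886214771/99263395480 ≈ -8.4310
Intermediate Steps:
Z(O) = O²
A = 32 (A = 4*(2² + 4) = 4*(4 + 4) = 4*8 = 32)
f(T, M) = -127/3 (f(T, M) = -4/3 - 41 = -127/3)
-3780970/448464 + f(-191, -307)/1328045 = -3780970/448464 - 127/3/1328045 = -3780970*1/448464 - 127/3*1/1328045 = -1890485/224232 - 127/3984135 = -836886214771/99263395480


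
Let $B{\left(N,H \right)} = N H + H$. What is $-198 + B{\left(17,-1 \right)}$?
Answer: $-216$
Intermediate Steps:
$B{\left(N,H \right)} = H + H N$ ($B{\left(N,H \right)} = H N + H = H + H N$)
$-198 + B{\left(17,-1 \right)} = -198 - \left(1 + 17\right) = -198 - 18 = -216$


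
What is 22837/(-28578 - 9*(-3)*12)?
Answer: -22837/28254 ≈ -0.80828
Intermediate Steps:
22837/(-28578 - 9*(-3)*12) = 22837/(-28578 - (-27)*12) = 22837/(-28578 - 1*(-324)) = 22837/(-28578 + 324) = 22837/(-28254) = 22837*(-1/28254) = -22837/28254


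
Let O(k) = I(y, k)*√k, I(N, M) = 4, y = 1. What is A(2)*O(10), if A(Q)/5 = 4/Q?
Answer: 40*√10 ≈ 126.49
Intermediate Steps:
O(k) = 4*√k
A(Q) = 20/Q (A(Q) = 5*(4/Q) = 20/Q)
A(2)*O(10) = (20/2)*(4*√10) = (20*(½))*(4*√10) = 10*(4*√10) = 40*√10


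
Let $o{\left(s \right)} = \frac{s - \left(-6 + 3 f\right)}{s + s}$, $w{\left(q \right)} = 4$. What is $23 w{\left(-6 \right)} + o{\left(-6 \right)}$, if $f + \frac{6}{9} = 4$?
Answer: $\frac{557}{6} \approx 92.833$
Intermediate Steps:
$f = \frac{10}{3}$ ($f = - \frac{2}{3} + 4 = \frac{10}{3} \approx 3.3333$)
$o{\left(s \right)} = \frac{-4 + s}{2 s}$ ($o{\left(s \right)} = \frac{s + \left(6 - 10\right)}{s + s} = \frac{s + \left(6 - 10\right)}{2 s} = \left(s - 4\right) \frac{1}{2 s} = \left(-4 + s\right) \frac{1}{2 s} = \frac{-4 + s}{2 s}$)
$23 w{\left(-6 \right)} + o{\left(-6 \right)} = 23 \cdot 4 + \frac{-4 - 6}{2 \left(-6\right)} = 92 + \frac{1}{2} \left(- \frac{1}{6}\right) \left(-10\right) = 92 + \frac{5}{6} = \frac{557}{6}$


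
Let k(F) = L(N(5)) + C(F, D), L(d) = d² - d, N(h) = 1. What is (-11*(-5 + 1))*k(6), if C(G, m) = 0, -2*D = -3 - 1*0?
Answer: 0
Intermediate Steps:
D = 3/2 (D = -(-3 - 1*0)/2 = -(-3 + 0)/2 = -½*(-3) = 3/2 ≈ 1.5000)
k(F) = 0 (k(F) = 1*(-1 + 1) + 0 = 1*0 + 0 = 0 + 0 = 0)
(-11*(-5 + 1))*k(6) = -11*(-5 + 1)*0 = -11*(-4)*0 = 44*0 = 0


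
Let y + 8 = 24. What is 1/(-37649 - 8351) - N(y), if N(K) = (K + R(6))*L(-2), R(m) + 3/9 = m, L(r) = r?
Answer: 5979997/138000 ≈ 43.333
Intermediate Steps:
y = 16 (y = -8 + 24 = 16)
R(m) = -⅓ + m
N(K) = -34/3 - 2*K (N(K) = (K + (-⅓ + 6))*(-2) = (K + 17/3)*(-2) = (17/3 + K)*(-2) = -34/3 - 2*K)
1/(-37649 - 8351) - N(y) = 1/(-37649 - 8351) - (-34/3 - 2*16) = 1/(-46000) - (-34/3 - 32) = -1/46000 - 1*(-130/3) = -1/46000 + 130/3 = 5979997/138000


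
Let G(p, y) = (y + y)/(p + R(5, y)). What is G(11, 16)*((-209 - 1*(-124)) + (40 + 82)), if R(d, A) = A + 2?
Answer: 1184/29 ≈ 40.828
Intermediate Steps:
R(d, A) = 2 + A
G(p, y) = 2*y/(2 + p + y) (G(p, y) = (y + y)/(p + (2 + y)) = (2*y)/(2 + p + y) = 2*y/(2 + p + y))
G(11, 16)*((-209 - 1*(-124)) + (40 + 82)) = (2*16/(2 + 11 + 16))*((-209 - 1*(-124)) + (40 + 82)) = (2*16/29)*((-209 + 124) + 122) = (2*16*(1/29))*(-85 + 122) = (32/29)*37 = 1184/29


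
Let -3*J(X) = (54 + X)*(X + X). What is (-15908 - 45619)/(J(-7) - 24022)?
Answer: 184581/71408 ≈ 2.5849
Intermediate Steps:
J(X) = -2*X*(54 + X)/3 (J(X) = -(54 + X)*(X + X)/3 = -(54 + X)*2*X/3 = -2*X*(54 + X)/3)
(-15908 - 45619)/(J(-7) - 24022) = (-15908 - 45619)/(-⅔*(-7)*(54 - 7) - 24022) = -61527/(-⅔*(-7)*47 - 24022) = -61527/(658/3 - 24022) = -61527/(-71408/3) = -61527*(-3/71408) = 184581/71408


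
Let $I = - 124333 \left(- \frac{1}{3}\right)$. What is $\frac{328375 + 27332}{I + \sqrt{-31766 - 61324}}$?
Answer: $\frac{132678355293}{15459532699} - \frac{3201363 i \sqrt{93090}}{15459532699} \approx 8.5823 - 0.063182 i$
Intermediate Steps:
$I = \frac{124333}{3}$ ($I = - 124333 \left(\left(-1\right) \frac{1}{3}\right) = \left(-124333\right) \left(- \frac{1}{3}\right) = \frac{124333}{3} \approx 41444.0$)
$\frac{328375 + 27332}{I + \sqrt{-31766 - 61324}} = \frac{328375 + 27332}{\frac{124333}{3} + \sqrt{-31766 - 61324}} = \frac{355707}{\frac{124333}{3} + \sqrt{-93090}} = \frac{355707}{\frac{124333}{3} + i \sqrt{93090}}$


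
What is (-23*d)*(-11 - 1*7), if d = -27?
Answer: -11178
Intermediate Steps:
(-23*d)*(-11 - 1*7) = (-23*(-27))*(-11 - 1*7) = 621*(-11 - 7) = 621*(-18) = -11178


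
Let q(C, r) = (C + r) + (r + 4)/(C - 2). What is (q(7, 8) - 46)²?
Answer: 20449/25 ≈ 817.96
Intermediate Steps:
q(C, r) = C + r + (4 + r)/(-2 + C) (q(C, r) = (C + r) + (4 + r)/(-2 + C) = C + r + (4 + r)/(-2 + C))
(q(7, 8) - 46)² = ((4 + 7² - 1*8 - 2*7 + 7*8)/(-2 + 7) - 46)² = ((4 + 49 - 8 - 14 + 56)/5 - 46)² = ((⅕)*87 - 46)² = (87/5 - 46)² = (-143/5)² = 20449/25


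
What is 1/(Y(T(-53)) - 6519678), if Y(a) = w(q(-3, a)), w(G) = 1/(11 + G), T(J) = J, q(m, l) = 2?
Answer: -13/84755813 ≈ -1.5338e-7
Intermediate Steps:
Y(a) = 1/13 (Y(a) = 1/(11 + 2) = 1/13)
1/(Y(T(-53)) - 6519678) = 1/(1/13 - 6519678) = 1/(-84755813/13) = -13/84755813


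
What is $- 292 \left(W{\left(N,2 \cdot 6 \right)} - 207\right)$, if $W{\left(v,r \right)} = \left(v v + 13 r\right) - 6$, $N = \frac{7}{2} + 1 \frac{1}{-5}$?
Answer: $\frac{336603}{25} \approx 13464.0$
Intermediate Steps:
$N = \frac{33}{10}$ ($N = 7 \cdot \frac{1}{2} + 1 \left(- \frac{1}{5}\right) = \frac{7}{2} - \frac{1}{5} = \frac{33}{10} \approx 3.3$)
$W{\left(v,r \right)} = -6 + v^{2} + 13 r$ ($W{\left(v,r \right)} = \left(v^{2} + 13 r\right) - 6 = -6 + v^{2} + 13 r$)
$- 292 \left(W{\left(N,2 \cdot 6 \right)} - 207\right) = - 292 \left(\left(-6 + \left(\frac{33}{10}\right)^{2} + 13 \cdot 2 \cdot 6\right) - 207\right) = - 292 \left(\left(-6 + \frac{1089}{100} + 13 \cdot 12\right) - 207\right) = - 292 \left(\left(-6 + \frac{1089}{100} + 156\right) - 207\right) = - 292 \left(\frac{16089}{100} - 207\right) = \left(-292\right) \left(- \frac{4611}{100}\right) = \frac{336603}{25}$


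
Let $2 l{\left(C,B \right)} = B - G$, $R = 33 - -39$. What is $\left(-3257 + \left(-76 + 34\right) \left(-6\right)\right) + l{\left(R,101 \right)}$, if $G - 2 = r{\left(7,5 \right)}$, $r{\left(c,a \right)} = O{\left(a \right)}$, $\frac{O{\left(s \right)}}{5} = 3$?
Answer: $-2963$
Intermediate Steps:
$O{\left(s \right)} = 15$ ($O{\left(s \right)} = 5 \cdot 3 = 15$)
$r{\left(c,a \right)} = 15$
$G = 17$ ($G = 2 + 15 = 17$)
$R = 72$ ($R = 33 + 39 = 72$)
$l{\left(C,B \right)} = - \frac{17}{2} + \frac{B}{2}$ ($l{\left(C,B \right)} = \frac{B - 17}{2} = \frac{-17 + B}{2} = - \frac{17}{2} + \frac{B}{2}$)
$\left(-3257 + \left(-76 + 34\right) \left(-6\right)\right) + l{\left(R,101 \right)} = \left(-3257 + \left(-76 + 34\right) \left(-6\right)\right) + \left(- \frac{17}{2} + \frac{1}{2} \cdot 101\right) = \left(-3257 - -252\right) + \left(- \frac{17}{2} + \frac{101}{2}\right) = \left(-3257 + 252\right) + 42 = -3005 + 42 = -2963$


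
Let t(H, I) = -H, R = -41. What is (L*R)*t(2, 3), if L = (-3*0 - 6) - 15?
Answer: -1722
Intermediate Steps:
L = -21 (L = (0 - 6) - 15 = -6 - 15 = -21)
(L*R)*t(2, 3) = (-21*(-41))*(-1*2) = 861*(-2) = -1722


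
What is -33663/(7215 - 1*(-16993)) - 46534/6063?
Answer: -1330593841/146773104 ≈ -9.0656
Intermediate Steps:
-33663/(7215 - 1*(-16993)) - 46534/6063 = -33663/(7215 + 16993) - 46534*1/6063 = -33663/24208 - 46534/6063 = -1330593841/146773104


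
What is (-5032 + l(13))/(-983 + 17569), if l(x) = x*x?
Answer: -4863/16586 ≈ -0.29320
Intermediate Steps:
l(x) = x²
(-5032 + l(13))/(-983 + 17569) = (-5032 + 13²)/(-983 + 17569) = (-5032 + 169)/16586 = -4863*1/16586 = -4863/16586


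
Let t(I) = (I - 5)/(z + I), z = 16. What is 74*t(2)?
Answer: -37/3 ≈ -12.333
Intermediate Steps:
t(I) = (-5 + I)/(16 + I) (t(I) = (I - 5)/(16 + I) = (-5 + I)/(16 + I))
74*t(2) = 74*((-5 + 2)/(16 + 2)) = 74*(-3/18) = 74*((1/18)*(-3)) = 74*(-1/6) = -37/3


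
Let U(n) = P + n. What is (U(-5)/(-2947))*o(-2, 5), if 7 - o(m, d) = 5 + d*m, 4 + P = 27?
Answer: -216/2947 ≈ -0.073295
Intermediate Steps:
P = 23 (P = -4 + 27 = 23)
o(m, d) = 2 - d*m (o(m, d) = 7 - (5 + d*m) = 7 + (-5 - d*m) = 2 - d*m)
U(n) = 23 + n
(U(-5)/(-2947))*o(-2, 5) = ((23 - 5)/(-2947))*(2 - 1*5*(-2)) = (18*(-1/2947))*(2 + 10) = -18/2947*12 = -216/2947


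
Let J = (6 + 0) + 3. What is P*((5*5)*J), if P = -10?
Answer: -2250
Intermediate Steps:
J = 9 (J = 6 + 3 = 9)
P*((5*5)*J) = -10*5*5*9 = -250*9 = -10*225 = -2250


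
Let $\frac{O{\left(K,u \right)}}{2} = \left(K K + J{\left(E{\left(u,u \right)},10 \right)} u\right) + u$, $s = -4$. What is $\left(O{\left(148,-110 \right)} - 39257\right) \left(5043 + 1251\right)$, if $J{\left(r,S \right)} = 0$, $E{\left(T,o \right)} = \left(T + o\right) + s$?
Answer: $27259314$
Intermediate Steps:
$E{\left(T,o \right)} = -4 + T + o$ ($E{\left(T,o \right)} = \left(T + o\right) - 4 = -4 + T + o$)
$O{\left(K,u \right)} = 2 u + 2 K^{2}$ ($O{\left(K,u \right)} = 2 \left(\left(K K + 0 u\right) + u\right) = 2 \left(\left(K^{2} + 0\right) + u\right) = 2 \left(K^{2} + u\right) = 2 \left(u + K^{2}\right) = 2 u + 2 K^{2}$)
$\left(O{\left(148,-110 \right)} - 39257\right) \left(5043 + 1251\right) = \left(\left(2 \left(-110\right) + 2 \cdot 148^{2}\right) - 39257\right) \left(5043 + 1251\right) = \left(\left(-220 + 2 \cdot 21904\right) - 39257\right) 6294 = \left(\left(-220 + 43808\right) - 39257\right) 6294 = \left(43588 - 39257\right) 6294 = 4331 \cdot 6294 = 27259314$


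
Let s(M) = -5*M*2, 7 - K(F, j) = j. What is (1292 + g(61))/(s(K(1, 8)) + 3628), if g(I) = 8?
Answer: 650/1819 ≈ 0.35734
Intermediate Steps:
K(F, j) = 7 - j
s(M) = -10*M
(1292 + g(61))/(s(K(1, 8)) + 3628) = (1292 + 8)/(-10*(7 - 1*8) + 3628) = 1300/(-10*(7 - 8) + 3628) = 1300/(-10*(-1) + 3628) = 1300/(10 + 3628) = 1300/3638 = 1300*(1/3638) = 650/1819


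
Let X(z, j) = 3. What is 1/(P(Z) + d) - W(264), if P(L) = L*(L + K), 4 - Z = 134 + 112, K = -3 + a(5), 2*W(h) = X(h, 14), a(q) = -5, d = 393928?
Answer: -681641/454428 ≈ -1.5000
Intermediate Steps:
W(h) = 3/2 (W(h) = (½)*3 = 3/2)
K = -8 (K = -3 - 5 = -8)
Z = -242 (Z = 4 - (134 + 112) = 4 - 1*246 = 4 - 246 = -242)
P(L) = L*(-8 + L) (P(L) = L*(L - 8) = L*(-8 + L))
1/(P(Z) + d) - W(264) = 1/(-242*(-8 - 242) + 393928) - 1*3/2 = 1/(-242*(-250) + 393928) - 3/2 = 1/(60500 + 393928) - 3/2 = 1/454428 - 3/2 = -681641/454428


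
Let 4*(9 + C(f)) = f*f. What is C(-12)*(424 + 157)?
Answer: 15687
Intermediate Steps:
C(f) = -9 + f²/4 (C(f) = -9 + (f*f)/4 = -9 + f²/4)
C(-12)*(424 + 157) = (-9 + (¼)*(-12)²)*(424 + 157) = (-9 + (¼)*144)*581 = (-9 + 36)*581 = 27*581 = 15687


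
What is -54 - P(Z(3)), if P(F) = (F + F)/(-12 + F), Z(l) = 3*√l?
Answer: -696/13 + 8*√3/13 ≈ -52.473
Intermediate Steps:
P(F) = 2*F/(-12 + F) (P(F) = (2*F)/(-12 + F) = 2*F/(-12 + F))
-54 - P(Z(3)) = -54 - 2*3*√3/(-12 + 3*√3) = -54 - 6*√3/(-12 + 3*√3)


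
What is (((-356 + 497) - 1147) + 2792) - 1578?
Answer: 208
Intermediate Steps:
(((-356 + 497) - 1147) + 2792) - 1578 = ((141 - 1147) + 2792) - 1578 = (-1006 + 2792) - 1578 = 1786 - 1578 = 208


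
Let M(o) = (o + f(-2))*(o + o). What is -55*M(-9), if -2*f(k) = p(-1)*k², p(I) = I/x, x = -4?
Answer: -9405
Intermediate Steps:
p(I) = -I/4 (p(I) = I/(-4) = I*(-¼) = -I/4)
f(k) = -k²/8 (f(k) = -(-¼*(-1))*k²/2 = -k²/8)
M(o) = 2*o*(-½ + o) (M(o) = (o - ⅛*(-2)²)*(o + o) = (o - ⅛*4)*(2*o) = (o - ½)*(2*o) = (-½ + o)*(2*o) = 2*o*(-½ + o))
-55*M(-9) = -(-495)*(-1 + 2*(-9)) = -(-495)*(-1 - 18) = -(-495)*(-19) = -55*171 = -9405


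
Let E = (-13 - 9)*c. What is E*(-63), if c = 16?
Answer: 22176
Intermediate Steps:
E = -352 (E = (-13 - 9)*16 = -22*16 = -352)
E*(-63) = -352*(-63) = 22176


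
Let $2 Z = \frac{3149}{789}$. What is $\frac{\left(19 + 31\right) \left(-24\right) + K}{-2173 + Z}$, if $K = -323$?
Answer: $\frac{2403294}{3425845} \approx 0.70152$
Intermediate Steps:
$Z = \frac{3149}{1578}$ ($Z = \frac{3149 \cdot \frac{1}{789}}{2} = \frac{1}{2} \cdot \frac{3149}{789} = \frac{3149}{1578} \approx 1.9956$)
$\frac{\left(19 + 31\right) \left(-24\right) + K}{-2173 + Z} = \frac{\left(19 + 31\right) \left(-24\right) - 323}{-2173 + \frac{3149}{1578}} = \frac{50 \left(-24\right) - 323}{- \frac{3425845}{1578}} = \left(-1200 - 323\right) \left(- \frac{1578}{3425845}\right) = \left(-1523\right) \left(- \frac{1578}{3425845}\right) = \frac{2403294}{3425845}$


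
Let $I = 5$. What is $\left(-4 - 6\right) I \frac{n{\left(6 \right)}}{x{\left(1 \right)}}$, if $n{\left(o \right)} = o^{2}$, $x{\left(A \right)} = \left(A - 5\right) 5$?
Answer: $90$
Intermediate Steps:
$x{\left(A \right)} = -25 + 5 A$ ($x{\left(A \right)} = \left(-5 + A\right) 5 = -25 + 5 A$)
$\left(-4 - 6\right) I \frac{n{\left(6 \right)}}{x{\left(1 \right)}} = \left(-4 - 6\right) 5 \frac{6^{2}}{-25 + 5 \cdot 1} = \left(-10\right) 5 \frac{36}{-25 + 5} = - 50 \frac{36}{-20} = - 50 \cdot 36 \left(- \frac{1}{20}\right) = \left(-50\right) \left(- \frac{9}{5}\right) = 90$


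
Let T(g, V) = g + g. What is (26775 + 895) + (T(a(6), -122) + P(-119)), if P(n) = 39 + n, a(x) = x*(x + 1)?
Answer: 27674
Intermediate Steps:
a(x) = x*(1 + x)
T(g, V) = 2*g
(26775 + 895) + (T(a(6), -122) + P(-119)) = (26775 + 895) + (2*(6*(1 + 6)) + (39 - 119)) = 27670 + (2*(6*7) - 80) = 27670 + (2*42 - 80) = 27670 + (84 - 80) = 27670 + 4 = 27674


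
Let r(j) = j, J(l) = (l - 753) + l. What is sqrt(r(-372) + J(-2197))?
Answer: I*sqrt(5519) ≈ 74.29*I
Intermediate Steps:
J(l) = -753 + 2*l (J(l) = (-753 + l) + l = -753 + 2*l)
sqrt(r(-372) + J(-2197)) = sqrt(-372 + (-753 + 2*(-2197))) = sqrt(-372 + (-753 - 4394)) = sqrt(-372 - 5147) = sqrt(-5519) = I*sqrt(5519)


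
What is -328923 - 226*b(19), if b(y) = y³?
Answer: -1879057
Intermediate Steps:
-328923 - 226*b(19) = -328923 - 226*19³ = -328923 - 226*6859 = -328923 - 1550134 = -1879057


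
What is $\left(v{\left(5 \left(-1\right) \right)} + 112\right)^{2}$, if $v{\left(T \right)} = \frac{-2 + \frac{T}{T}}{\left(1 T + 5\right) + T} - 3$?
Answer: $\frac{298116}{25} \approx 11925.0$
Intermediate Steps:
$v{\left(T \right)} = -3 - \frac{1}{5 + 2 T}$ ($v{\left(T \right)} = \frac{-2 + 1}{\left(T + 5\right) + T} - 3 = - \frac{1}{\left(5 + T\right) + T} - 3 = - \frac{1}{5 + 2 T} - 3 = -3 - \frac{1}{5 + 2 T}$)
$\left(v{\left(5 \left(-1\right) \right)} + 112\right)^{2} = \left(\frac{2 \left(-8 - 3 \cdot 5 \left(-1\right)\right)}{5 + 2 \cdot 5 \left(-1\right)} + 112\right)^{2} = \left(\frac{2 \left(-8 - -15\right)}{5 + 2 \left(-5\right)} + 112\right)^{2} = \left(\frac{2 \left(-8 + 15\right)}{5 - 10} + 112\right)^{2} = \left(2 \frac{1}{-5} \cdot 7 + 112\right)^{2} = \left(2 \left(- \frac{1}{5}\right) 7 + 112\right)^{2} = \left(- \frac{14}{5} + 112\right)^{2} = \left(\frac{546}{5}\right)^{2} = \frac{298116}{25}$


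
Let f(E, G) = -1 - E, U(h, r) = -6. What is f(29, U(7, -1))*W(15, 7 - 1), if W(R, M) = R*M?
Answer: -2700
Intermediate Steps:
W(R, M) = M*R
f(29, U(7, -1))*W(15, 7 - 1) = (-1 - 1*29)*((7 - 1)*15) = (-1 - 29)*(6*15) = -30*90 = -2700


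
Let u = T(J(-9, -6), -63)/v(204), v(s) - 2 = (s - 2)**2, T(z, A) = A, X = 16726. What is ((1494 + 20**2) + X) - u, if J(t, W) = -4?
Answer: 84423087/4534 ≈ 18620.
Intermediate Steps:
v(s) = 2 + (-2 + s)**2 (v(s) = 2 + (s - 2)**2 = 2 + (-2 + s)**2)
u = -7/4534 (u = -63/(2 + (-2 + 204)**2) = -63/(2 + 202**2) = -63/(2 + 40804) = -63/40806 = -63*1/40806 = -7/4534 ≈ -0.0015439)
((1494 + 20**2) + X) - u = ((1494 + 20**2) + 16726) - 1*(-7/4534) = ((1494 + 400) + 16726) + 7/4534 = (1894 + 16726) + 7/4534 = 18620 + 7/4534 = 84423087/4534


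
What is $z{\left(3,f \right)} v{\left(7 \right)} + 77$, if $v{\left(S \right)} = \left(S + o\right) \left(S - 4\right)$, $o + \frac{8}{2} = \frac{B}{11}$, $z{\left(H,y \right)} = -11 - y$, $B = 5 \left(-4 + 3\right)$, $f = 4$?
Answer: $- \frac{413}{11} \approx -37.545$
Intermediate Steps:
$B = -5$ ($B = 5 \left(-1\right) = -5$)
$o = - \frac{49}{11}$ ($o = -4 - \frac{5}{11} = - \frac{49}{11} \approx -4.4545$)
$v{\left(S \right)} = \left(-4 + S\right) \left(- \frac{49}{11} + S\right)$ ($v{\left(S \right)} = \left(S - \frac{49}{11}\right) \left(S - 4\right) = \left(- \frac{49}{11} + S\right) \left(-4 + S\right) = \left(-4 + S\right) \left(- \frac{49}{11} + S\right)$)
$z{\left(3,f \right)} v{\left(7 \right)} + 77 = \left(-11 - 4\right) \left(\frac{196}{11} + 7^{2} - \frac{651}{11}\right) + 77 = \left(-11 - 4\right) \left(\frac{196}{11} + 49 - \frac{651}{11}\right) + 77 = \left(-15\right) \frac{84}{11} + 77 = - \frac{1260}{11} + 77 = - \frac{413}{11}$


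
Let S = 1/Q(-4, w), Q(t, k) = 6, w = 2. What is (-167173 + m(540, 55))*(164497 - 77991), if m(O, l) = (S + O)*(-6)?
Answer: -14741833484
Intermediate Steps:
S = 1/6 ≈ 0.16667
m(O, l) = -1 - 6*O (m(O, l) = (1/6 + O)*(-6) = -1 - 6*O)
(-167173 + m(540, 55))*(164497 - 77991) = (-167173 + (-1 - 6*540))*(164497 - 77991) = (-167173 + (-1 - 3240))*86506 = (-167173 - 3241)*86506 = -170414*86506 = -14741833484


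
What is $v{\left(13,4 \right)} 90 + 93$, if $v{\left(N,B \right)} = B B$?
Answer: $1533$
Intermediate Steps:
$v{\left(N,B \right)} = B^{2}$
$v{\left(13,4 \right)} 90 + 93 = 4^{2} \cdot 90 + 93 = 16 \cdot 90 + 93 = 1440 + 93 = 1533$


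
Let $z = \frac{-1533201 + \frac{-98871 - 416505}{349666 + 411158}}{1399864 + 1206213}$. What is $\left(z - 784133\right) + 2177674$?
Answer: $\frac{38375895094516394}{27538415659} \approx 1.3935 \cdot 10^{6}$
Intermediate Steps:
$z = - \frac{16201342125}{27538415659}$ ($z = \frac{-1533201 - \frac{515376}{760824}}{2606077} = \left(-1533201 - \frac{7158}{10567}\right) \frac{1}{2606077} = \left(- \frac{16201342125}{10567}\right) \frac{1}{2606077} = - \frac{16201342125}{27538415659} \approx -0.58832$)
$\left(z - 784133\right) + 2177674 = \left(- \frac{16201342125}{27538415659} - 784133\right) + 2177674 = - \frac{21593796687280772}{27538415659} + 2177674 = \frac{38375895094516394}{27538415659}$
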